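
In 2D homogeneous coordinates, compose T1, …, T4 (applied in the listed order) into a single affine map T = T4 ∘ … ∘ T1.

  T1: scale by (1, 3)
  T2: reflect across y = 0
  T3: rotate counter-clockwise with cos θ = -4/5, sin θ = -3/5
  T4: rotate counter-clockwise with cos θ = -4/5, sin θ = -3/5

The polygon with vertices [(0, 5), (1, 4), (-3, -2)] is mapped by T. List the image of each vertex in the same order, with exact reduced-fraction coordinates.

T1 scale by (1, 3): (0, 5) → (0, 15); (1, 4) → (1, 12); (-3, -2) → (-3, -6)
T2 reflect across y = 0: (0, 15) → (0, -15); (1, 12) → (1, -12); (-3, -6) → (-3, 6)
T3 rotate counter-clockwise with cos θ = -4/5, sin θ = -3/5: (0, -15) → (-9, 12); (1, -12) → (-8, 9); (-3, 6) → (6, -3)
T4 rotate counter-clockwise with cos θ = -4/5, sin θ = -3/5: (-9, 12) → (72/5, -21/5); (-8, 9) → (59/5, -12/5); (6, -3) → (-33/5, -6/5)

image vertices: (72/5, -21/5), (59/5, -12/5), (-33/5, -6/5)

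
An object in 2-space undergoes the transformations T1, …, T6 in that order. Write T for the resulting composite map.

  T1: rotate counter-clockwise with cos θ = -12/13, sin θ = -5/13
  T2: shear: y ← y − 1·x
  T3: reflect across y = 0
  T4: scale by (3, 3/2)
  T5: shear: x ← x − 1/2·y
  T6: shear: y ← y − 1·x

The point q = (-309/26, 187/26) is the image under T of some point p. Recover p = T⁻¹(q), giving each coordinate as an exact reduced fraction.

T1 = [-12/13 5/13 0; -5/13 -12/13 0; 0 0 1]
T2·T1 = [-12/13 5/13 0; 7/13 -17/13 0; 0 0 1]
T3·…·T1 = [-12/13 5/13 0; -7/13 17/13 0; 0 0 1]
T4·…·T1 = [-36/13 15/13 0; -21/26 51/26 0; 0 0 1]
T5·…·T1 = [-123/52 9/52 0; -21/26 51/26 0; 0 0 1]
T6·…·T1 = [-123/52 9/52 0; 81/52 93/52 0; 0 0 1]
det M = -9/2; M⁻¹ = [-31/78 1/26 0; 9/26 41/78 0; 0 0 1]
M⁻¹ · (-309/26, 187/26)ᵀ = (5, -1/3)ᵀ

p = (5, -1/3)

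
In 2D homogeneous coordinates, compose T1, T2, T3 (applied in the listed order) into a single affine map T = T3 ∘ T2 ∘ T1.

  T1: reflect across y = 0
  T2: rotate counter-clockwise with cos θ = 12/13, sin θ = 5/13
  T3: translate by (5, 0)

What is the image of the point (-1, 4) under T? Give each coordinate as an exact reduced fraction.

T1 reflect across y = 0: (-1, 4) → (-1, -4)
T2 rotate counter-clockwise with cos θ = 12/13, sin θ = 5/13: (-1, -4) → (8/13, -53/13)
T3 translate by (5, 0): (8/13, -53/13) → (73/13, -53/13)

T(p) = (73/13, -53/13)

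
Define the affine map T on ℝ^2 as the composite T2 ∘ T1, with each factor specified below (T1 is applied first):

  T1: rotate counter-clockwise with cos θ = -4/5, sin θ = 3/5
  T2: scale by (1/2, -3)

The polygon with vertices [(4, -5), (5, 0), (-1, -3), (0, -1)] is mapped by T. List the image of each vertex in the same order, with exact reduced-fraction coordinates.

image vertices: (-1/10, -96/5), (-2, -9), (13/10, -27/5), (3/10, -12/5)

T1 rotate counter-clockwise with cos θ = -4/5, sin θ = 3/5: (4, -5) → (-1/5, 32/5); (5, 0) → (-4, 3); (-1, -3) → (13/5, 9/5); (0, -1) → (3/5, 4/5)
T2 scale by (1/2, -3): (-1/5, 32/5) → (-1/10, -96/5); (-4, 3) → (-2, -9); (13/5, 9/5) → (13/10, -27/5); (3/5, 4/5) → (3/10, -12/5)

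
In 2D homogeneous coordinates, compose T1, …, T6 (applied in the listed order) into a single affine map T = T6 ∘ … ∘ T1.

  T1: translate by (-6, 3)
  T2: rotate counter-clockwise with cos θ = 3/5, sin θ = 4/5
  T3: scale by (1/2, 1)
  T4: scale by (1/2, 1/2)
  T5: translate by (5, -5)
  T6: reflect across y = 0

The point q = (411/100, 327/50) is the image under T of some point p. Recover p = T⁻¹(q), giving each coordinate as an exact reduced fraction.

T1 = [1 0 -6; 0 1 3; 0 0 1]
T2·T1 = [3/5 -4/5 -6; 4/5 3/5 -3; 0 0 1]
T3·…·T1 = [3/10 -2/5 -3; 4/5 3/5 -3; 0 0 1]
T4·…·T1 = [3/20 -1/5 -3/2; 2/5 3/10 -3/2; 0 0 1]
T5·…·T1 = [3/20 -1/5 7/2; 2/5 3/10 -13/2; 0 0 1]
T6·…·T1 = [3/20 -1/5 7/2; -2/5 -3/10 13/2; 0 0 1]
det M = -1/8; M⁻¹ = [12/5 -8/5 2; -16/5 -6/5 19; 0 0 1]
M⁻¹ · (411/100, 327/50)ᵀ = (7/5, -2)ᵀ

p = (7/5, -2)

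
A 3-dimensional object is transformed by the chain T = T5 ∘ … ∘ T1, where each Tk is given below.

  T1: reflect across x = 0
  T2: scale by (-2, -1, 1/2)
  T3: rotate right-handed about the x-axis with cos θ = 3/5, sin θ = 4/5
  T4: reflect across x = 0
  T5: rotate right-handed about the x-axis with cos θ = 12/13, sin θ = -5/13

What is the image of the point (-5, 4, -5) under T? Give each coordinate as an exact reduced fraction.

T1 reflect across x = 0: (-5, 4, -5) → (5, 4, -5)
T2 scale by (-2, -1, 1/2): (5, 4, -5) → (-10, -4, -5/2)
T3 rotate right-handed about the x-axis with cos θ = 3/5, sin θ = 4/5: (-10, -4, -5/2) → (-10, -2/5, -47/10)
T4 reflect across x = 0: (-10, -2/5, -47/10) → (10, -2/5, -47/10)
T5 rotate right-handed about the x-axis with cos θ = 12/13, sin θ = -5/13: (10, -2/5, -47/10) → (10, -283/130, -272/65)

T(p) = (10, -283/130, -272/65)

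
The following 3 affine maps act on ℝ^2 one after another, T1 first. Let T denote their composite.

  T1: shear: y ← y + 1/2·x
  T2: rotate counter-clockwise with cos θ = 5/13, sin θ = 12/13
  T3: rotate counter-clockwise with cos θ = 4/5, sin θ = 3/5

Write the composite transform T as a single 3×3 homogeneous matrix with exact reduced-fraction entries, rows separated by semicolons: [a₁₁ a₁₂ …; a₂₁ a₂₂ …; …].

T = [-19/26 -63/65 0; 11/13 -16/65 0; 0 0 1]

T1 = [1 0 0; 1/2 1 0; 0 0 1]
T2·T1 = [-1/13 -12/13 0; 29/26 5/13 0; 0 0 1]
T3·…·T1 = [-19/26 -63/65 0; 11/13 -16/65 0; 0 0 1]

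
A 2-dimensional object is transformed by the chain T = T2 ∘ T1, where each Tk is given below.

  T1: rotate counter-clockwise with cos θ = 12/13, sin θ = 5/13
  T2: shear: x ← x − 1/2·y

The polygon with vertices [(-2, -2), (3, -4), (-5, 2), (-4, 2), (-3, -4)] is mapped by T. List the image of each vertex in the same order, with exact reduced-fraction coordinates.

image vertices: (3/13, -34/13), (145/26, -33/13), (-139/26, -1/13), (-60/13, 4/13), (31/26, -63/13)

T1 rotate counter-clockwise with cos θ = 12/13, sin θ = 5/13: (-2, -2) → (-14/13, -34/13); (3, -4) → (56/13, -33/13); (-5, 2) → (-70/13, -1/13); (-4, 2) → (-58/13, 4/13); (-3, -4) → (-16/13, -63/13)
T2 shear: x ← x − 1/2·y: (-14/13, -34/13) → (3/13, -34/13); (56/13, -33/13) → (145/26, -33/13); (-70/13, -1/13) → (-139/26, -1/13); (-58/13, 4/13) → (-60/13, 4/13); (-16/13, -63/13) → (31/26, -63/13)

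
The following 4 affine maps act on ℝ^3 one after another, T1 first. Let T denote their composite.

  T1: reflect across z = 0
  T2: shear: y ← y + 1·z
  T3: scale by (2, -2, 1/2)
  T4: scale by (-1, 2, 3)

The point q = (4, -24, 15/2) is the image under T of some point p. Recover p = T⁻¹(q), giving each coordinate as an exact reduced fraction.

T1 = [1 0 0 0; 0 1 0 0; 0 0 -1 0; 0 0 0 1]
T2·T1 = [1 0 0 0; 0 1 -1 0; 0 0 -1 0; 0 0 0 1]
T3·…·T1 = [2 0 0 0; 0 -2 2 0; 0 0 -1/2 0; 0 0 0 1]
T4·…·T1 = [-2 0 0 0; 0 -4 4 0; 0 0 -3/2 0; 0 0 0 1]
det M = -12; M⁻¹ = [-1/2 0 0 0; 0 -1/4 -2/3 0; 0 0 -2/3 0; 0 0 0 1]
M⁻¹ · (4, -24, 15/2)ᵀ = (-2, 1, -5)ᵀ

p = (-2, 1, -5)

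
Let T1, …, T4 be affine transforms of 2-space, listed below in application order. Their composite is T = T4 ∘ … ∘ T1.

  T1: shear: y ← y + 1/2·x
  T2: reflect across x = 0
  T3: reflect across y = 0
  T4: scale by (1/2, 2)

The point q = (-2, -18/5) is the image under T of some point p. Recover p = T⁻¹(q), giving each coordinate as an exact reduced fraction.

p = (4, -1/5)

T1 = [1 0 0; 1/2 1 0; 0 0 1]
T2·T1 = [-1 0 0; 1/2 1 0; 0 0 1]
T3·…·T1 = [-1 0 0; -1/2 -1 0; 0 0 1]
T4·…·T1 = [-1/2 0 0; -1 -2 0; 0 0 1]
det M = 1; M⁻¹ = [-2 0 0; 1 -1/2 0; 0 0 1]
M⁻¹ · (-2, -18/5)ᵀ = (4, -1/5)ᵀ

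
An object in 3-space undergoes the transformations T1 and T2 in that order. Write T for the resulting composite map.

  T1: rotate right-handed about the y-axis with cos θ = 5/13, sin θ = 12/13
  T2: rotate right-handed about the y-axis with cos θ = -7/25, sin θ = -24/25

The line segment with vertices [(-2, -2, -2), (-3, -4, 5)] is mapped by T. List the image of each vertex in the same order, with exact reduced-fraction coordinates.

image vertices: (-98/325, -2, -914/325), (-1779/325, -4, 653/325)

T1 rotate right-handed about the y-axis with cos θ = 5/13, sin θ = 12/13: (-2, -2, -2) → (-34/13, -2, 14/13); (-3, -4, 5) → (45/13, -4, 61/13)
T2 rotate right-handed about the y-axis with cos θ = -7/25, sin θ = -24/25: (-34/13, -2, 14/13) → (-98/325, -2, -914/325); (45/13, -4, 61/13) → (-1779/325, -4, 653/325)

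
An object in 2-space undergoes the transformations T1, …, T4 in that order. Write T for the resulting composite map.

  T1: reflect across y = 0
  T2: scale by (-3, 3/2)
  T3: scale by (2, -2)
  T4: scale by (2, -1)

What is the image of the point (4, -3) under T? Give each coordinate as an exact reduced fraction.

T(p) = (-48, 9)

T1 reflect across y = 0: (4, -3) → (4, 3)
T2 scale by (-3, 3/2): (4, 3) → (-12, 9/2)
T3 scale by (2, -2): (-12, 9/2) → (-24, -9)
T4 scale by (2, -1): (-24, -9) → (-48, 9)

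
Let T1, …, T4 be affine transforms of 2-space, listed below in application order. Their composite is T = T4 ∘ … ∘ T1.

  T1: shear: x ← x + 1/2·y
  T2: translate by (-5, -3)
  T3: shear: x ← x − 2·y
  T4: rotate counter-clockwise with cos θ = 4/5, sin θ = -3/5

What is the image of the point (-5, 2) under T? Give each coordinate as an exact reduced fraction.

T1 shear: x ← x + 1/2·y: (-5, 2) → (-4, 2)
T2 translate by (-5, -3): (-4, 2) → (-9, -1)
T3 shear: x ← x − 2·y: (-9, -1) → (-7, -1)
T4 rotate counter-clockwise with cos θ = 4/5, sin θ = -3/5: (-7, -1) → (-31/5, 17/5)

T(p) = (-31/5, 17/5)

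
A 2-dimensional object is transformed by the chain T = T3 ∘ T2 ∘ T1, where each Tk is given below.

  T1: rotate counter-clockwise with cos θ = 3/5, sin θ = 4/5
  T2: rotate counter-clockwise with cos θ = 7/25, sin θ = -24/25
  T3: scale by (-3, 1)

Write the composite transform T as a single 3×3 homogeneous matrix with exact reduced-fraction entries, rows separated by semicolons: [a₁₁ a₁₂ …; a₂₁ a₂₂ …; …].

T = [-351/125 -132/125 0; -44/125 117/125 0; 0 0 1]

T1 = [3/5 -4/5 0; 4/5 3/5 0; 0 0 1]
T2·T1 = [117/125 44/125 0; -44/125 117/125 0; 0 0 1]
T3·…·T1 = [-351/125 -132/125 0; -44/125 117/125 0; 0 0 1]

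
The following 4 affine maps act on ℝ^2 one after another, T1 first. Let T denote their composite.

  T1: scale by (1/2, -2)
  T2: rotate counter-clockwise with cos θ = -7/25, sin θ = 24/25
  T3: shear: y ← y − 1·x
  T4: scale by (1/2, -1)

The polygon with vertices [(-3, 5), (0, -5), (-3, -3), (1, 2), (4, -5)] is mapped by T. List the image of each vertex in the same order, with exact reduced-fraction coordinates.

T1 scale by (1/2, -2): (-3, 5) → (-3/2, -10); (0, -5) → (0, 10); (-3, -3) → (-3/2, 6); (1, 2) → (1/2, -4); (4, -5) → (2, 10)
T2 rotate counter-clockwise with cos θ = -7/25, sin θ = 24/25: (-3/2, -10) → (501/50, 34/25); (0, 10) → (-48/5, -14/5); (-3/2, 6) → (-267/50, -78/25); (1/2, -4) → (37/10, 8/5); (2, 10) → (-254/25, -22/25)
T3 shear: y ← y − 1·x: (501/50, 34/25) → (501/50, -433/50); (-48/5, -14/5) → (-48/5, 34/5); (-267/50, -78/25) → (-267/50, 111/50); (37/10, 8/5) → (37/10, -21/10); (-254/25, -22/25) → (-254/25, 232/25)
T4 scale by (1/2, -1): (501/50, -433/50) → (501/100, 433/50); (-48/5, 34/5) → (-24/5, -34/5); (-267/50, 111/50) → (-267/100, -111/50); (37/10, -21/10) → (37/20, 21/10); (-254/25, 232/25) → (-127/25, -232/25)

image vertices: (501/100, 433/50), (-24/5, -34/5), (-267/100, -111/50), (37/20, 21/10), (-127/25, -232/25)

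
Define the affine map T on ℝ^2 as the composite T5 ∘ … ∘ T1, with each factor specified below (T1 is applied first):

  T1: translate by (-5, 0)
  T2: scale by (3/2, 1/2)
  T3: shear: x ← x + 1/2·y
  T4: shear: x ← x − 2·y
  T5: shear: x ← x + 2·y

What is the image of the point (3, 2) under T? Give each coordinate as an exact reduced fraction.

T(p) = (-5/2, 1)

T1 translate by (-5, 0): (3, 2) → (-2, 2)
T2 scale by (3/2, 1/2): (-2, 2) → (-3, 1)
T3 shear: x ← x + 1/2·y: (-3, 1) → (-5/2, 1)
T4 shear: x ← x − 2·y: (-5/2, 1) → (-9/2, 1)
T5 shear: x ← x + 2·y: (-9/2, 1) → (-5/2, 1)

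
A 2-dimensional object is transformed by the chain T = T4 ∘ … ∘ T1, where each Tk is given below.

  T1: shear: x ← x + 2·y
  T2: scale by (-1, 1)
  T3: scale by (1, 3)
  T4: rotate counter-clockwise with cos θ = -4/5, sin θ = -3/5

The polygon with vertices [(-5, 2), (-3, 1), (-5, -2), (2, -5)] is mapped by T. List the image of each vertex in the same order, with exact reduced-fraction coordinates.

T1 shear: x ← x + 2·y: (-5, 2) → (-1, 2); (-3, 1) → (-1, 1); (-5, -2) → (-9, -2); (2, -5) → (-8, -5)
T2 scale by (-1, 1): (-1, 2) → (1, 2); (-1, 1) → (1, 1); (-9, -2) → (9, -2); (-8, -5) → (8, -5)
T3 scale by (1, 3): (1, 2) → (1, 6); (1, 1) → (1, 3); (9, -2) → (9, -6); (8, -5) → (8, -15)
T4 rotate counter-clockwise with cos θ = -4/5, sin θ = -3/5: (1, 6) → (14/5, -27/5); (1, 3) → (1, -3); (9, -6) → (-54/5, -3/5); (8, -15) → (-77/5, 36/5)

image vertices: (14/5, -27/5), (1, -3), (-54/5, -3/5), (-77/5, 36/5)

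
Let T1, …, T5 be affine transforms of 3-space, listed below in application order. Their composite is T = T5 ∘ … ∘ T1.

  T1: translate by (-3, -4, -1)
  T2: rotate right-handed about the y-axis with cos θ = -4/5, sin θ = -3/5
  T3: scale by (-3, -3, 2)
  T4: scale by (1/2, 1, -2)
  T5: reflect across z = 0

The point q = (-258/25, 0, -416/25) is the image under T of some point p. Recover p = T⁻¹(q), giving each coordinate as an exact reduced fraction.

p = (-5, 4, 1/5)

T1 = [1 0 0 -3; 0 1 0 -4; 0 0 1 -1; 0 0 0 1]
T2·T1 = [-4/5 0 -3/5 3; 0 1 0 -4; 3/5 0 -4/5 -1; 0 0 0 1]
T3·…·T1 = [12/5 0 9/5 -9; 0 -3 0 12; 6/5 0 -8/5 -2; 0 0 0 1]
T4·…·T1 = [6/5 0 9/10 -9/2; 0 -3 0 12; -12/5 0 16/5 4; 0 0 0 1]
T5·…·T1 = [6/5 0 9/10 -9/2; 0 -3 0 12; 12/5 0 -16/5 -4; 0 0 0 1]
det M = 18; M⁻¹ = [8/15 0 3/20 3; 0 -1/3 0 4; 2/5 0 -1/5 1; 0 0 0 1]
M⁻¹ · (-258/25, 0, -416/25)ᵀ = (-5, 4, 1/5)ᵀ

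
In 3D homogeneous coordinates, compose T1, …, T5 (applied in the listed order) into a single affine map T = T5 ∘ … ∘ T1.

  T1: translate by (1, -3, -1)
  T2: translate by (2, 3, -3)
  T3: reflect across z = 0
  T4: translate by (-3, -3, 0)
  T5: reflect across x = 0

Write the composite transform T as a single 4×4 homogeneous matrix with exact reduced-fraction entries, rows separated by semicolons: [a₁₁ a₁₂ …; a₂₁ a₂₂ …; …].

T = [-1 0 0 0; 0 1 0 -3; 0 0 -1 4; 0 0 0 1]

T1 = [1 0 0 1; 0 1 0 -3; 0 0 1 -1; 0 0 0 1]
T2·T1 = [1 0 0 3; 0 1 0 0; 0 0 1 -4; 0 0 0 1]
T3·…·T1 = [1 0 0 3; 0 1 0 0; 0 0 -1 4; 0 0 0 1]
T4·…·T1 = [1 0 0 0; 0 1 0 -3; 0 0 -1 4; 0 0 0 1]
T5·…·T1 = [-1 0 0 0; 0 1 0 -3; 0 0 -1 4; 0 0 0 1]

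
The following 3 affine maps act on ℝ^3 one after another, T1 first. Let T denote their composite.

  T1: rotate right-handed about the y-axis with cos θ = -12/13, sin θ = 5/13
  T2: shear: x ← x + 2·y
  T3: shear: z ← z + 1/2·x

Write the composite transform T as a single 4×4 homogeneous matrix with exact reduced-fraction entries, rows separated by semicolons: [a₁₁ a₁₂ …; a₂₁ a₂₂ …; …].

T1 = [-12/13 0 5/13 0; 0 1 0 0; -5/13 0 -12/13 0; 0 0 0 1]
T2·T1 = [-12/13 2 5/13 0; 0 1 0 0; -5/13 0 -12/13 0; 0 0 0 1]
T3·…·T1 = [-12/13 2 5/13 0; 0 1 0 0; -11/13 1 -19/26 0; 0 0 0 1]

T = [-12/13 2 5/13 0; 0 1 0 0; -11/13 1 -19/26 0; 0 0 0 1]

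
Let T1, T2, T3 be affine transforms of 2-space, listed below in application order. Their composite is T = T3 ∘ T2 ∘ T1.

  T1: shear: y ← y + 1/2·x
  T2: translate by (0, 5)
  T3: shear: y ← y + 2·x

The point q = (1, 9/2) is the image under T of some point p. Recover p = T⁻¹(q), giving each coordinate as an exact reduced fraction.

p = (1, -3)

T1 = [1 0 0; 1/2 1 0; 0 0 1]
T2·T1 = [1 0 0; 1/2 1 5; 0 0 1]
T3·…·T1 = [1 0 0; 5/2 1 5; 0 0 1]
det M = 1; M⁻¹ = [1 0 0; -5/2 1 -5; 0 0 1]
M⁻¹ · (1, 9/2)ᵀ = (1, -3)ᵀ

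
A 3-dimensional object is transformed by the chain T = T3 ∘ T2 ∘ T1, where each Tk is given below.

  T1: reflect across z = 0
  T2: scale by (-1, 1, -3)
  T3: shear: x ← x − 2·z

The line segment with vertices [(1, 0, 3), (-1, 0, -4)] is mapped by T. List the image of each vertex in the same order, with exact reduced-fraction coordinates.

image vertices: (-19, 0, 9), (25, 0, -12)

T1 reflect across z = 0: (1, 0, 3) → (1, 0, -3); (-1, 0, -4) → (-1, 0, 4)
T2 scale by (-1, 1, -3): (1, 0, -3) → (-1, 0, 9); (-1, 0, 4) → (1, 0, -12)
T3 shear: x ← x − 2·z: (-1, 0, 9) → (-19, 0, 9); (1, 0, -12) → (25, 0, -12)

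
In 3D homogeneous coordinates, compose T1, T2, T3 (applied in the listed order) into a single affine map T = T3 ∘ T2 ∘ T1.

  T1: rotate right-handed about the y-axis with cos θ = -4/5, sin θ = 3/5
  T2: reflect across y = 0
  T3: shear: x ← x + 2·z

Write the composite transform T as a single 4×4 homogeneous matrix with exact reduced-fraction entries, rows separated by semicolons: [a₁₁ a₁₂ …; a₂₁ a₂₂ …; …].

T = [-2 0 -1 0; 0 -1 0 0; -3/5 0 -4/5 0; 0 0 0 1]

T1 = [-4/5 0 3/5 0; 0 1 0 0; -3/5 0 -4/5 0; 0 0 0 1]
T2·T1 = [-4/5 0 3/5 0; 0 -1 0 0; -3/5 0 -4/5 0; 0 0 0 1]
T3·…·T1 = [-2 0 -1 0; 0 -1 0 0; -3/5 0 -4/5 0; 0 0 0 1]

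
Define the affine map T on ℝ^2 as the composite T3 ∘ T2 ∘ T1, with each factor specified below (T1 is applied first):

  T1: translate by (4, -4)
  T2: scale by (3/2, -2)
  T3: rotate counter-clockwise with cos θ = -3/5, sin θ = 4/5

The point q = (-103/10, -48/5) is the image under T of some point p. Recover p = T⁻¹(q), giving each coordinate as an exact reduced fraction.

T1 = [1 0 4; 0 1 -4; 0 0 1]
T2·T1 = [3/2 0 6; 0 -2 8; 0 0 1]
T3·…·T1 = [-9/10 8/5 -10; 6/5 6/5 0; 0 0 1]
det M = -3; M⁻¹ = [-2/5 8/15 -4; 2/5 3/10 4; 0 0 1]
M⁻¹ · (-103/10, -48/5)ᵀ = (-5, -3)ᵀ

p = (-5, -3)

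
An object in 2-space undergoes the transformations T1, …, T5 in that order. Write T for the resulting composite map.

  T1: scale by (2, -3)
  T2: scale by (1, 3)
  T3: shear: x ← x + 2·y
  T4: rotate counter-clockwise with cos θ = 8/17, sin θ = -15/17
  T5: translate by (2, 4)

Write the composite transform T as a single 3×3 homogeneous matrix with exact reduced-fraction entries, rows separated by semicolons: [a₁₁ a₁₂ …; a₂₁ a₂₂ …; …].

T1 = [2 0 0; 0 -3 0; 0 0 1]
T2·T1 = [2 0 0; 0 -9 0; 0 0 1]
T3·…·T1 = [2 -18 0; 0 -9 0; 0 0 1]
T4·…·T1 = [16/17 -279/17 0; -30/17 198/17 0; 0 0 1]
T5·…·T1 = [16/17 -279/17 2; -30/17 198/17 4; 0 0 1]

T = [16/17 -279/17 2; -30/17 198/17 4; 0 0 1]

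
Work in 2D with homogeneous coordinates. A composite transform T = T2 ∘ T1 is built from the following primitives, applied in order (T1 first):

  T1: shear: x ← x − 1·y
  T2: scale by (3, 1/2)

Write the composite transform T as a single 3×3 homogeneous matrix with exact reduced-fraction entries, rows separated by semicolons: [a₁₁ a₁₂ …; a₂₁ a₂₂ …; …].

T = [3 -3 0; 0 1/2 0; 0 0 1]

T1 = [1 -1 0; 0 1 0; 0 0 1]
T2·T1 = [3 -3 0; 0 1/2 0; 0 0 1]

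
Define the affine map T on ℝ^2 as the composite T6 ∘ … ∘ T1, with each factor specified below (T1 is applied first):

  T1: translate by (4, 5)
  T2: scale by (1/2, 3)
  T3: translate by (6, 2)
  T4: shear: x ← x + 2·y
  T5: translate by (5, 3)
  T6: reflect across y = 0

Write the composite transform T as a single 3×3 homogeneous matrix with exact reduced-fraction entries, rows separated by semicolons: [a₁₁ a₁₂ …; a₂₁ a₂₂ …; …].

T1 = [1 0 4; 0 1 5; 0 0 1]
T2·T1 = [1/2 0 2; 0 3 15; 0 0 1]
T3·…·T1 = [1/2 0 8; 0 3 17; 0 0 1]
T4·…·T1 = [1/2 6 42; 0 3 17; 0 0 1]
T5·…·T1 = [1/2 6 47; 0 3 20; 0 0 1]
T6·…·T1 = [1/2 6 47; 0 -3 -20; 0 0 1]

T = [1/2 6 47; 0 -3 -20; 0 0 1]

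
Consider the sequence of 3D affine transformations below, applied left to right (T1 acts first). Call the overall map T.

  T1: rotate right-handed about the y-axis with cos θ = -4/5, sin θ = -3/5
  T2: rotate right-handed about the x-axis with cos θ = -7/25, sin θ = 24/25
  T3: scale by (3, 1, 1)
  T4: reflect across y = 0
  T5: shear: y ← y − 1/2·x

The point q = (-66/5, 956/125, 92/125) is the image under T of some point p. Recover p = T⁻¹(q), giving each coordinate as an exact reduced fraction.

T1 = [-4/5 0 -3/5 0; 0 1 0 0; 3/5 0 -4/5 0; 0 0 0 1]
T2·T1 = [-4/5 0 -3/5 0; -72/125 -7/25 96/125 0; -21/125 24/25 28/125 0; 0 0 0 1]
T3·…·T1 = [-12/5 0 -9/5 0; -72/125 -7/25 96/125 0; -21/125 24/25 28/125 0; 0 0 0 1]
T4·…·T1 = [-12/5 0 -9/5 0; 72/125 7/25 -96/125 0; -21/125 24/25 28/125 0; 0 0 0 1]
T5·…·T1 = [-12/5 0 -9/5 0; 222/125 7/25 33/250 0; -21/125 24/25 28/125 0; 0 0 0 1]
det M = -3; M⁻¹ = [8/375 72/125 -21/125 0; 7/50 7/25 24/25 0; -73/125 -96/125 28/125 0; 0 0 0 1]
M⁻¹ · (-66/5, 956/125, 92/125)ᵀ = (4, 1, 2)ᵀ

p = (4, 1, 2)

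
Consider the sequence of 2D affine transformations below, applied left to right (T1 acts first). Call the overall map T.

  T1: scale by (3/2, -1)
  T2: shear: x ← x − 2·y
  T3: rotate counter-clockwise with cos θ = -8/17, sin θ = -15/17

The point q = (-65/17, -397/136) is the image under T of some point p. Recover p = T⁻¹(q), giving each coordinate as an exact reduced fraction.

T1 = [3/2 0 0; 0 -1 0; 0 0 1]
T2·T1 = [3/2 2 0; 0 -1 0; 0 0 1]
T3·…·T1 = [-12/17 -31/17 0; -45/34 -22/17 0; 0 0 1]
det M = -3/2; M⁻¹ = [44/51 -62/51 0; -15/17 8/17 0; 0 0 1]
M⁻¹ · (-65/17, -397/136)ᵀ = (1/4, 2)ᵀ

p = (1/4, 2)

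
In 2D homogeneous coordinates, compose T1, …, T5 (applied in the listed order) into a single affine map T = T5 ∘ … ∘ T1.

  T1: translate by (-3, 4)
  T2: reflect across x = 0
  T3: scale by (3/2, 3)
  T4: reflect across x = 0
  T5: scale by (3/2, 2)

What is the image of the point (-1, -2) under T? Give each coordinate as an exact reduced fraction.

T1 translate by (-3, 4): (-1, -2) → (-4, 2)
T2 reflect across x = 0: (-4, 2) → (4, 2)
T3 scale by (3/2, 3): (4, 2) → (6, 6)
T4 reflect across x = 0: (6, 6) → (-6, 6)
T5 scale by (3/2, 2): (-6, 6) → (-9, 12)

T(p) = (-9, 12)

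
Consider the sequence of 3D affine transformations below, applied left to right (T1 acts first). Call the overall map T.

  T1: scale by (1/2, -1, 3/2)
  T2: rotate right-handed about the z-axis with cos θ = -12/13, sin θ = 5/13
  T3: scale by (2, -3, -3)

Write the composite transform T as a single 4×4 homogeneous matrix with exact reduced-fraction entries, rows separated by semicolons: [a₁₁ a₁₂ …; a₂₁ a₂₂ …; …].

T1 = [1/2 0 0 0; 0 -1 0 0; 0 0 3/2 0; 0 0 0 1]
T2·T1 = [-6/13 5/13 0 0; 5/26 12/13 0 0; 0 0 3/2 0; 0 0 0 1]
T3·…·T1 = [-12/13 10/13 0 0; -15/26 -36/13 0 0; 0 0 -9/2 0; 0 0 0 1]

T = [-12/13 10/13 0 0; -15/26 -36/13 0 0; 0 0 -9/2 0; 0 0 0 1]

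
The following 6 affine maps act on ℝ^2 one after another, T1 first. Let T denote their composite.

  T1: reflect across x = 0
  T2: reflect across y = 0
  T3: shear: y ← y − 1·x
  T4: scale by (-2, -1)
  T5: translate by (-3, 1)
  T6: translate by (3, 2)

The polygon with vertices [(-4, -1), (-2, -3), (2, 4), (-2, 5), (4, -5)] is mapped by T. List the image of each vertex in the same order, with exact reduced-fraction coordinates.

image vertices: (-8, 6), (-4, 2), (4, 5), (-4, 10), (8, -6)

T1 reflect across x = 0: (-4, -1) → (4, -1); (-2, -3) → (2, -3); (2, 4) → (-2, 4); (-2, 5) → (2, 5); (4, -5) → (-4, -5)
T2 reflect across y = 0: (4, -1) → (4, 1); (2, -3) → (2, 3); (-2, 4) → (-2, -4); (2, 5) → (2, -5); (-4, -5) → (-4, 5)
T3 shear: y ← y − 1·x: (4, 1) → (4, -3); (2, 3) → (2, 1); (-2, -4) → (-2, -2); (2, -5) → (2, -7); (-4, 5) → (-4, 9)
T4 scale by (-2, -1): (4, -3) → (-8, 3); (2, 1) → (-4, -1); (-2, -2) → (4, 2); (2, -7) → (-4, 7); (-4, 9) → (8, -9)
T5 translate by (-3, 1): (-8, 3) → (-11, 4); (-4, -1) → (-7, 0); (4, 2) → (1, 3); (-4, 7) → (-7, 8); (8, -9) → (5, -8)
T6 translate by (3, 2): (-11, 4) → (-8, 6); (-7, 0) → (-4, 2); (1, 3) → (4, 5); (-7, 8) → (-4, 10); (5, -8) → (8, -6)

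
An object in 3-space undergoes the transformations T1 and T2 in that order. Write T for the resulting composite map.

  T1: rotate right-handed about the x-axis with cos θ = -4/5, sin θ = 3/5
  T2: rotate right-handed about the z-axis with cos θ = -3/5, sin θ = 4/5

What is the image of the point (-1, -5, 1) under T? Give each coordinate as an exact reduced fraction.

T1 rotate right-handed about the x-axis with cos θ = -4/5, sin θ = 3/5: (-1, -5, 1) → (-1, 17/5, -19/5)
T2 rotate right-handed about the z-axis with cos θ = -3/5, sin θ = 4/5: (-1, 17/5, -19/5) → (-53/25, -71/25, -19/5)

T(p) = (-53/25, -71/25, -19/5)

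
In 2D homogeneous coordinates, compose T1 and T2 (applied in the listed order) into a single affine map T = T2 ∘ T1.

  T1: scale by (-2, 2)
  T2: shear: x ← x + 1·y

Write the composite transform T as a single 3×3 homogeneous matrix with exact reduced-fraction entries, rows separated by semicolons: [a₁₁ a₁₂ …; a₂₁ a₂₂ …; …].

T = [-2 2 0; 0 2 0; 0 0 1]

T1 = [-2 0 0; 0 2 0; 0 0 1]
T2·T1 = [-2 2 0; 0 2 0; 0 0 1]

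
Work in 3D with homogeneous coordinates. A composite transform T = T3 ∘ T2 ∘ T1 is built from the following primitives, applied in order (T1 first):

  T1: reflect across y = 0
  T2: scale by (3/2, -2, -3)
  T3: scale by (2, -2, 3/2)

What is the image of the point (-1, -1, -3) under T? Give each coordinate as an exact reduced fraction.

T(p) = (-3, 4, 27/2)

T1 reflect across y = 0: (-1, -1, -3) → (-1, 1, -3)
T2 scale by (3/2, -2, -3): (-1, 1, -3) → (-3/2, -2, 9)
T3 scale by (2, -2, 3/2): (-3/2, -2, 9) → (-3, 4, 27/2)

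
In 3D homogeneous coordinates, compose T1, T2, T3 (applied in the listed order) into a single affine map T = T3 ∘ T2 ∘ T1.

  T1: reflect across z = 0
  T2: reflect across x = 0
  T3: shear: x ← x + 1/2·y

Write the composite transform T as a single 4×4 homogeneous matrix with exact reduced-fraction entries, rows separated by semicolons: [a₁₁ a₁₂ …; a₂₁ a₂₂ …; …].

T1 = [1 0 0 0; 0 1 0 0; 0 0 -1 0; 0 0 0 1]
T2·T1 = [-1 0 0 0; 0 1 0 0; 0 0 -1 0; 0 0 0 1]
T3·…·T1 = [-1 1/2 0 0; 0 1 0 0; 0 0 -1 0; 0 0 0 1]

T = [-1 1/2 0 0; 0 1 0 0; 0 0 -1 0; 0 0 0 1]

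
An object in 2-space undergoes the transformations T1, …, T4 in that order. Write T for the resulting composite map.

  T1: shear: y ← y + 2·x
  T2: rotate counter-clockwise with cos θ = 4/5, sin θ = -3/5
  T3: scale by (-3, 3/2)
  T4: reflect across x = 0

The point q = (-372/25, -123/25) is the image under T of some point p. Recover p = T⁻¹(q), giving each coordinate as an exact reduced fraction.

p = (-2, -8/5)

T1 = [1 0 0; 2 1 0; 0 0 1]
T2·T1 = [2 3/5 0; 1 4/5 0; 0 0 1]
T3·…·T1 = [-6 -9/5 0; 3/2 6/5 0; 0 0 1]
T4·…·T1 = [6 9/5 0; 3/2 6/5 0; 0 0 1]
det M = 9/2; M⁻¹ = [4/15 -2/5 0; -1/3 4/3 0; 0 0 1]
M⁻¹ · (-372/25, -123/25)ᵀ = (-2, -8/5)ᵀ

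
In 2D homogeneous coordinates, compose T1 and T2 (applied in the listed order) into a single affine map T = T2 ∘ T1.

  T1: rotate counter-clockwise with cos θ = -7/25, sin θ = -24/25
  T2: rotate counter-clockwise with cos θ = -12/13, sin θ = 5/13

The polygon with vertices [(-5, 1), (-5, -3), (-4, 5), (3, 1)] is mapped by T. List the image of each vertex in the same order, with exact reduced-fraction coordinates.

T1 rotate counter-clockwise with cos θ = -7/25, sin θ = -24/25: (-5, 1) → (59/25, 113/25); (-5, -3) → (-37/25, 141/25); (-4, 5) → (148/25, 61/25); (3, 1) → (3/25, -79/25)
T2 rotate counter-clockwise with cos θ = -12/13, sin θ = 5/13: (59/25, 113/25) → (-1273/325, -1061/325); (-37/25, 141/25) → (-261/325, -1877/325); (148/25, 61/25) → (-2081/325, 8/325); (3/25, -79/25) → (359/325, 963/325)

image vertices: (-1273/325, -1061/325), (-261/325, -1877/325), (-2081/325, 8/325), (359/325, 963/325)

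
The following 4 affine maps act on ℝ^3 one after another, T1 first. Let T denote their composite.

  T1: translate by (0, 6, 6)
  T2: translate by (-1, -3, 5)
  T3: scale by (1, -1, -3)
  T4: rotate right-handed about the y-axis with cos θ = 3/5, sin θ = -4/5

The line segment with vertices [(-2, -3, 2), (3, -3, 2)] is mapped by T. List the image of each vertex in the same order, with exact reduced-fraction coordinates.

T1 translate by (0, 6, 6): (-2, -3, 2) → (-2, 3, 8); (3, -3, 2) → (3, 3, 8)
T2 translate by (-1, -3, 5): (-2, 3, 8) → (-3, 0, 13); (3, 3, 8) → (2, 0, 13)
T3 scale by (1, -1, -3): (-3, 0, 13) → (-3, 0, -39); (2, 0, 13) → (2, 0, -39)
T4 rotate right-handed about the y-axis with cos θ = 3/5, sin θ = -4/5: (-3, 0, -39) → (147/5, 0, -129/5); (2, 0, -39) → (162/5, 0, -109/5)

image vertices: (147/5, 0, -129/5), (162/5, 0, -109/5)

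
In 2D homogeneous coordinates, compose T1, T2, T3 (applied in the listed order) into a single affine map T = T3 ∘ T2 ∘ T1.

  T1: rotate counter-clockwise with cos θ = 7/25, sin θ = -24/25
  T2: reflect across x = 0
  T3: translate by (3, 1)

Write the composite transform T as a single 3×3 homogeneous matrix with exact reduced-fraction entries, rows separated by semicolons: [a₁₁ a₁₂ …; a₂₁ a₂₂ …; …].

T = [-7/25 -24/25 3; -24/25 7/25 1; 0 0 1]

T1 = [7/25 24/25 0; -24/25 7/25 0; 0 0 1]
T2·T1 = [-7/25 -24/25 0; -24/25 7/25 0; 0 0 1]
T3·…·T1 = [-7/25 -24/25 3; -24/25 7/25 1; 0 0 1]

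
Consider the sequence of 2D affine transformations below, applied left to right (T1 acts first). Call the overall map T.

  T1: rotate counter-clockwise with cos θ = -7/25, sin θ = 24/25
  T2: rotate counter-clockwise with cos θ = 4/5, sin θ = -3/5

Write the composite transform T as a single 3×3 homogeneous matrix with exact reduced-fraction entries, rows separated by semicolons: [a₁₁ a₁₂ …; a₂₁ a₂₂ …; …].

T1 = [-7/25 -24/25 0; 24/25 -7/25 0; 0 0 1]
T2·T1 = [44/125 -117/125 0; 117/125 44/125 0; 0 0 1]

T = [44/125 -117/125 0; 117/125 44/125 0; 0 0 1]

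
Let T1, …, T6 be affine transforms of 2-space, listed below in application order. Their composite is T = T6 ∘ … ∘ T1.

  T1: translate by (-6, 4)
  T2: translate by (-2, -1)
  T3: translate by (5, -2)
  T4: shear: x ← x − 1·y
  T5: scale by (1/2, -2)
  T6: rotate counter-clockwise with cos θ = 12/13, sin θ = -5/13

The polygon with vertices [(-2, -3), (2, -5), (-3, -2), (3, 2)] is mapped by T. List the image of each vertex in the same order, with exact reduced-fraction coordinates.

image vertices: (2/13, 111/26), (58/13, 177/26), (-20/13, 73/26), (-48/13, -129/26)

T1 translate by (-6, 4): (-2, -3) → (-8, 1); (2, -5) → (-4, -1); (-3, -2) → (-9, 2); (3, 2) → (-3, 6)
T2 translate by (-2, -1): (-8, 1) → (-10, 0); (-4, -1) → (-6, -2); (-9, 2) → (-11, 1); (-3, 6) → (-5, 5)
T3 translate by (5, -2): (-10, 0) → (-5, -2); (-6, -2) → (-1, -4); (-11, 1) → (-6, -1); (-5, 5) → (0, 3)
T4 shear: x ← x − 1·y: (-5, -2) → (-3, -2); (-1, -4) → (3, -4); (-6, -1) → (-5, -1); (0, 3) → (-3, 3)
T5 scale by (1/2, -2): (-3, -2) → (-3/2, 4); (3, -4) → (3/2, 8); (-5, -1) → (-5/2, 2); (-3, 3) → (-3/2, -6)
T6 rotate counter-clockwise with cos θ = 12/13, sin θ = -5/13: (-3/2, 4) → (2/13, 111/26); (3/2, 8) → (58/13, 177/26); (-5/2, 2) → (-20/13, 73/26); (-3/2, -6) → (-48/13, -129/26)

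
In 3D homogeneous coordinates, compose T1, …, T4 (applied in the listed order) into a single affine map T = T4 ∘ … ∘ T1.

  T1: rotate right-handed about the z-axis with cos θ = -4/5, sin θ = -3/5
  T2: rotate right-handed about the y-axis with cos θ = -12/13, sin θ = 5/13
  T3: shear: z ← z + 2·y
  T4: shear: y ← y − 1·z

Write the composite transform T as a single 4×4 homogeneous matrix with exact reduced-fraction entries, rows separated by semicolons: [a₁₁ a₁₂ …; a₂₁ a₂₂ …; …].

T1 = [-4/5 3/5 0 0; -3/5 -4/5 0 0; 0 0 1 0; 0 0 0 1]
T2·T1 = [48/65 -36/65 5/13 0; -3/5 -4/5 0 0; 4/13 -3/13 -12/13 0; 0 0 0 1]
T3·…·T1 = [48/65 -36/65 5/13 0; -3/5 -4/5 0 0; -58/65 -119/65 -12/13 0; 0 0 0 1]
T4·…·T1 = [48/65 -36/65 5/13 0; 19/65 67/65 12/13 0; -58/65 -119/65 -12/13 0; 0 0 0 1]

T = [48/65 -36/65 5/13 0; 19/65 67/65 12/13 0; -58/65 -119/65 -12/13 0; 0 0 0 1]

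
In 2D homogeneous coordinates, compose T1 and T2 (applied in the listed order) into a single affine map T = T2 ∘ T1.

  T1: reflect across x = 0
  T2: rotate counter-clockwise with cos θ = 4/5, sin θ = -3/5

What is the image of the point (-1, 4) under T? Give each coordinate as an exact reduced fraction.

T(p) = (16/5, 13/5)

T1 reflect across x = 0: (-1, 4) → (1, 4)
T2 rotate counter-clockwise with cos θ = 4/5, sin θ = -3/5: (1, 4) → (16/5, 13/5)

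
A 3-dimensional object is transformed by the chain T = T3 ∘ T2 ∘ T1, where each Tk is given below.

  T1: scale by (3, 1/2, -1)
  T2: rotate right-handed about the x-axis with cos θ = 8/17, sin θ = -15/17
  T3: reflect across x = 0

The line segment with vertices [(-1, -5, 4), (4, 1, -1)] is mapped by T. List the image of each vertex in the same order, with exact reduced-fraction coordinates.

image vertices: (3, -80/17, 11/34), (-12, 19/17, 1/34)

T1 scale by (3, 1/2, -1): (-1, -5, 4) → (-3, -5/2, -4); (4, 1, -1) → (12, 1/2, 1)
T2 rotate right-handed about the x-axis with cos θ = 8/17, sin θ = -15/17: (-3, -5/2, -4) → (-3, -80/17, 11/34); (12, 1/2, 1) → (12, 19/17, 1/34)
T3 reflect across x = 0: (-3, -80/17, 11/34) → (3, -80/17, 11/34); (12, 19/17, 1/34) → (-12, 19/17, 1/34)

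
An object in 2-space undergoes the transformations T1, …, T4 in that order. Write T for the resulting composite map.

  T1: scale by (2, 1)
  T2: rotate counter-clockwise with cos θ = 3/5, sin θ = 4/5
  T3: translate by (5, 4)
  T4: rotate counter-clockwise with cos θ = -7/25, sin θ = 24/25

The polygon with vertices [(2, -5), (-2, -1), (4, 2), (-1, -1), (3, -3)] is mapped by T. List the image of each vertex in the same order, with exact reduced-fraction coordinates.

T1 scale by (2, 1): (2, -5) → (4, -5); (-2, -1) → (-4, -1); (4, 2) → (8, 2); (-1, -1) → (-2, -1); (3, -3) → (6, -3)
T2 rotate counter-clockwise with cos θ = 3/5, sin θ = 4/5: (4, -5) → (32/5, 1/5); (-4, -1) → (-8/5, -19/5); (8, 2) → (16/5, 38/5); (-2, -1) → (-2/5, -11/5); (6, -3) → (6, 3)
T3 translate by (5, 4): (32/5, 1/5) → (57/5, 21/5); (-8/5, -19/5) → (17/5, 1/5); (16/5, 38/5) → (41/5, 58/5); (-2/5, -11/5) → (23/5, 9/5); (6, 3) → (11, 7)
T4 rotate counter-clockwise with cos θ = -7/25, sin θ = 24/25: (57/5, 21/5) → (-903/125, 1221/125); (17/5, 1/5) → (-143/125, 401/125); (41/5, 58/5) → (-1679/125, 578/125); (23/5, 9/5) → (-377/125, 489/125); (11, 7) → (-49/5, 43/5)

image vertices: (-903/125, 1221/125), (-143/125, 401/125), (-1679/125, 578/125), (-377/125, 489/125), (-49/5, 43/5)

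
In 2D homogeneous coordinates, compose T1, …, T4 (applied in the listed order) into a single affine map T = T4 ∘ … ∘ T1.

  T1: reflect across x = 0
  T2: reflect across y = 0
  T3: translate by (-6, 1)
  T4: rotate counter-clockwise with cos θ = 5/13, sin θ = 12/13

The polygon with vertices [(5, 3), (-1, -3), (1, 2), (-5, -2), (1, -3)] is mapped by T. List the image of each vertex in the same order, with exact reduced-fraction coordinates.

T1 reflect across x = 0: (5, 3) → (-5, 3); (-1, -3) → (1, -3); (1, 2) → (-1, 2); (-5, -2) → (5, -2); (1, -3) → (-1, -3)
T2 reflect across y = 0: (-5, 3) → (-5, -3); (1, -3) → (1, 3); (-1, 2) → (-1, -2); (5, -2) → (5, 2); (-1, -3) → (-1, 3)
T3 translate by (-6, 1): (-5, -3) → (-11, -2); (1, 3) → (-5, 4); (-1, -2) → (-7, -1); (5, 2) → (-1, 3); (-1, 3) → (-7, 4)
T4 rotate counter-clockwise with cos θ = 5/13, sin θ = 12/13: (-11, -2) → (-31/13, -142/13); (-5, 4) → (-73/13, -40/13); (-7, -1) → (-23/13, -89/13); (-1, 3) → (-41/13, 3/13); (-7, 4) → (-83/13, -64/13)

image vertices: (-31/13, -142/13), (-73/13, -40/13), (-23/13, -89/13), (-41/13, 3/13), (-83/13, -64/13)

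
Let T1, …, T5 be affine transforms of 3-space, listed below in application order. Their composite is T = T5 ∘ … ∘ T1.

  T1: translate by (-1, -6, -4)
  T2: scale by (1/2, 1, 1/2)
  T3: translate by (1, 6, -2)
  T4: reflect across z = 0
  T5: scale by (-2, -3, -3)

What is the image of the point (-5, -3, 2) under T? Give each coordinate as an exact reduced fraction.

T1 translate by (-1, -6, -4): (-5, -3, 2) → (-6, -9, -2)
T2 scale by (1/2, 1, 1/2): (-6, -9, -2) → (-3, -9, -1)
T3 translate by (1, 6, -2): (-3, -9, -1) → (-2, -3, -3)
T4 reflect across z = 0: (-2, -3, -3) → (-2, -3, 3)
T5 scale by (-2, -3, -3): (-2, -3, 3) → (4, 9, -9)

T(p) = (4, 9, -9)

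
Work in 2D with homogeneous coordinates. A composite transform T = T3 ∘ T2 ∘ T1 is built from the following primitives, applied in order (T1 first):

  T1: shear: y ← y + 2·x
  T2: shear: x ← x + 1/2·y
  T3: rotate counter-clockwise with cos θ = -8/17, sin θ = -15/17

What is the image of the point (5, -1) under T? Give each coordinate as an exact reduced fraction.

T(p) = (59/17, -429/34)

T1 shear: y ← y + 2·x: (5, -1) → (5, 9)
T2 shear: x ← x + 1/2·y: (5, 9) → (19/2, 9)
T3 rotate counter-clockwise with cos θ = -8/17, sin θ = -15/17: (19/2, 9) → (59/17, -429/34)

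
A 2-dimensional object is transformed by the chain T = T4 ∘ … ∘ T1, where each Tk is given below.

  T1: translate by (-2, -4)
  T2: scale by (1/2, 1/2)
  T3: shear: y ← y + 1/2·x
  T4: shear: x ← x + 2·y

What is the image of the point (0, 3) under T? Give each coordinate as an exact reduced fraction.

T1 translate by (-2, -4): (0, 3) → (-2, -1)
T2 scale by (1/2, 1/2): (-2, -1) → (-1, -1/2)
T3 shear: y ← y + 1/2·x: (-1, -1/2) → (-1, -1)
T4 shear: x ← x + 2·y: (-1, -1) → (-3, -1)

T(p) = (-3, -1)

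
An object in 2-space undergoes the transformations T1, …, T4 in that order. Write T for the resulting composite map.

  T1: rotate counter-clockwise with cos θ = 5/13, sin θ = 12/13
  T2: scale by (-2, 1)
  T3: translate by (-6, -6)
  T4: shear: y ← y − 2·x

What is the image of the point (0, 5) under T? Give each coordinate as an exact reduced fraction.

T1 rotate counter-clockwise with cos θ = 5/13, sin θ = 12/13: (0, 5) → (-60/13, 25/13)
T2 scale by (-2, 1): (-60/13, 25/13) → (120/13, 25/13)
T3 translate by (-6, -6): (120/13, 25/13) → (42/13, -53/13)
T4 shear: y ← y − 2·x: (42/13, -53/13) → (42/13, -137/13)

T(p) = (42/13, -137/13)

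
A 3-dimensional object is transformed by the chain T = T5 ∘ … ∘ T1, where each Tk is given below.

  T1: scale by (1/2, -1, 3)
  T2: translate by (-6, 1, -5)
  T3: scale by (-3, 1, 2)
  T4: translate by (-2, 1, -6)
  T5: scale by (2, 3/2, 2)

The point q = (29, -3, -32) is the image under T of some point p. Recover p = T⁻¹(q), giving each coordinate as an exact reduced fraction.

p = (1, 4, 0)

T1 = [1/2 0 0 0; 0 -1 0 0; 0 0 3 0; 0 0 0 1]
T2·T1 = [1/2 0 0 -6; 0 -1 0 1; 0 0 3 -5; 0 0 0 1]
T3·…·T1 = [-3/2 0 0 18; 0 -1 0 1; 0 0 6 -10; 0 0 0 1]
T4·…·T1 = [-3/2 0 0 16; 0 -1 0 2; 0 0 6 -16; 0 0 0 1]
T5·…·T1 = [-3 0 0 32; 0 -3/2 0 3; 0 0 12 -32; 0 0 0 1]
det M = 54; M⁻¹ = [-1/3 0 0 32/3; 0 -2/3 0 2; 0 0 1/12 8/3; 0 0 0 1]
M⁻¹ · (29, -3, -32)ᵀ = (1, 4, 0)ᵀ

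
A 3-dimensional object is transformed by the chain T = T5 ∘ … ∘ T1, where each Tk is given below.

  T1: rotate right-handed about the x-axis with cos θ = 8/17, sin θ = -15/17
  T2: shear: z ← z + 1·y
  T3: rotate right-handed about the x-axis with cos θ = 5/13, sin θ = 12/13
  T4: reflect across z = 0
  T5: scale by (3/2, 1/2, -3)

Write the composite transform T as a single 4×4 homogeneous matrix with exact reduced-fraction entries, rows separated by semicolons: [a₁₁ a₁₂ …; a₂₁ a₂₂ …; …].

T = [3/2 0 0 0; 0 62/221 -201/442 0; 0 183/221 885/221 0; 0 0 0 1]

T1 = [1 0 0 0; 0 8/17 15/17 0; 0 -15/17 8/17 0; 0 0 0 1]
T2·T1 = [1 0 0 0; 0 8/17 15/17 0; 0 -7/17 23/17 0; 0 0 0 1]
T3·…·T1 = [1 0 0 0; 0 124/221 -201/221 0; 0 61/221 295/221 0; 0 0 0 1]
T4·…·T1 = [1 0 0 0; 0 124/221 -201/221 0; 0 -61/221 -295/221 0; 0 0 0 1]
T5·…·T1 = [3/2 0 0 0; 0 62/221 -201/442 0; 0 183/221 885/221 0; 0 0 0 1]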